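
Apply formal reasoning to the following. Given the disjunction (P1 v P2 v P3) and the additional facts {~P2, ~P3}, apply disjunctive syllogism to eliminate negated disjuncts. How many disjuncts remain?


Original disjuncts (3): P1, P2, P3
Negated (eliminate): ~P2, ~P3
Remaining disjuncts: P1
Count = 3 - 2 = 1

1


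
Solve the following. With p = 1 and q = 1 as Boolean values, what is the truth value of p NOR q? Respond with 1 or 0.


p = 1, q = 1
Operation: p NOR q
Evaluate: 1 NOR 1 = 0

0


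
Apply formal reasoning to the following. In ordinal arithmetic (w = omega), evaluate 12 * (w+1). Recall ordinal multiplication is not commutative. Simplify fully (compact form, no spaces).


Compute 12 * (w+1).
Ordinal * is associative and left-distributive over +, but NOT commutative; for finite n>1, n*w = w but w*n stays w*n.
By left-distributivity: 12 * (w+1) = 12*w + 12*1 = w + 12 = w+12.
Result = w+12

w+12


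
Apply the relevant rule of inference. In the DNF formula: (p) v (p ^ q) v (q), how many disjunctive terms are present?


A DNF formula is a disjunction of terms (conjunctions).
Terms are separated by v.
Counting the disjuncts: 3 terms.

3


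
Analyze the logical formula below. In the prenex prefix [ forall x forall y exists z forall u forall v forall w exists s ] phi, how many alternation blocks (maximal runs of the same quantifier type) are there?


Quantifier-type sequence: A A E A A A E  (A=forall, E=exists)
Group into maximal same-type runs:
  Ax2 | Ex1 | Ax3 | Ex1
Number of blocks = 4

4


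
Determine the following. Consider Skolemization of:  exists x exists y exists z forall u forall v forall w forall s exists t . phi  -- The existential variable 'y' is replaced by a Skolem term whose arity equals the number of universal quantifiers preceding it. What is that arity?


Quantifier prefix: exists x exists y exists z forall u forall v forall w forall s exists t
'y' is existentially quantified at position 2.
No universal quantifiers precede it.
Skolem function arity = 0 (a Skolem constant)

0


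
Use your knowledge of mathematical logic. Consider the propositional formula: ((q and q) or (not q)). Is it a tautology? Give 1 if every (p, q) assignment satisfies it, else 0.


Check all 4 assignments:
p=0, q=0: 1
p=0, q=1: 1
p=1, q=0: 1
p=1, q=1: 1
Satisfying count = 4/4.
Tautology iff count = 4: yes.

1


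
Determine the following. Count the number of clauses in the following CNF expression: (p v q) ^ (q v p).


A CNF formula is a conjunction of clauses.
Clauses are separated by ^.
Counting the conjuncts: 2 clauses.

2


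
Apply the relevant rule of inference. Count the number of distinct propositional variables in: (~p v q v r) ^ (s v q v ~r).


Identify each variable that appears in the formula.
Variables found: p, q, r, s
Count = 4

4


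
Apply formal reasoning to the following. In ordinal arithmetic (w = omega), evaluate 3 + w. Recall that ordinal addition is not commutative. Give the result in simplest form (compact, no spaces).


Compute 3 + w.
Ordinal + is associative but NOT commutative; for finite n>0, n + w = w but w + n stays w+n.
Any finite left addend is absorbed by w on the right: 3 + w = w.
Result = w

w


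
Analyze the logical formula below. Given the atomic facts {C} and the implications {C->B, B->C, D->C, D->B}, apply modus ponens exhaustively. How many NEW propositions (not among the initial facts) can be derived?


Initial facts: {C}
Apply modus ponens to closure:
  C and C->B  =>  B
Final known: {B, C}
New propositions: {B}
Count = 1

1


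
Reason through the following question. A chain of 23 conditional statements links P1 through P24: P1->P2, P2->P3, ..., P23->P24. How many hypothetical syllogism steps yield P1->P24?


With 23 implications in a chain connecting 24 propositions:
P1->P2, P2->P3, ..., P23->P24
Steps needed = (number of implications) - 1 = 23 - 1 = 22

22


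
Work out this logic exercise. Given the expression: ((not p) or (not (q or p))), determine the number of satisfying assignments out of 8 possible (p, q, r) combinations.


Check all 8 assignments:
p=0, q=0, r=0: 1
p=0, q=0, r=1: 1
p=0, q=1, r=0: 1
p=0, q=1, r=1: 1
p=1, q=0, r=0: 0
p=1, q=0, r=1: 0
p=1, q=1, r=0: 0
p=1, q=1, r=1: 0
Count of True = 4

4


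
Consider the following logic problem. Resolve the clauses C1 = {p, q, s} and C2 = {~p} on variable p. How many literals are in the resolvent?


Remove p from C1 and ~p from C2.
C1 remainder: {q, s}
C2 remainder: {}
Union (resolvent): {q, s}
Resolvent has 2 literal(s).

2


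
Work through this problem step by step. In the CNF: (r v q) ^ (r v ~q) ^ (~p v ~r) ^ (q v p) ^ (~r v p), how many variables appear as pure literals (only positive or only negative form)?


Check each variable for pure literal status:
p: mixed (not pure)
q: mixed (not pure)
r: mixed (not pure)
Pure literal count = 0

0


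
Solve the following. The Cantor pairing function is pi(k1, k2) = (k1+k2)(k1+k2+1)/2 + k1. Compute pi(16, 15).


k1 + k2 = 31
(k1+k2)(k1+k2+1)/2 = 31 * 32 / 2 = 496
pi = 496 + 16 = 512

512


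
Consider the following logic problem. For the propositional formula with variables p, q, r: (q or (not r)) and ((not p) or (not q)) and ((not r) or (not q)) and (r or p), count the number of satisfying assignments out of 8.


Evaluate all 8 assignments for p, q, r:
p=0, q=0, r=0: 0
p=0, q=0, r=1: 0
p=0, q=1, r=0: 0
p=0, q=1, r=1: 0
p=1, q=0, r=0: 1
p=1, q=0, r=1: 0
p=1, q=1, r=0: 0
p=1, q=1, r=1: 0
Satisfying count = 1

1


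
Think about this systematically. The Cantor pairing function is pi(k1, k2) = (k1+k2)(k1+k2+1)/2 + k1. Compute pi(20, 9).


k1 + k2 = 29
(k1+k2)(k1+k2+1)/2 = 29 * 30 / 2 = 435
pi = 435 + 20 = 455

455


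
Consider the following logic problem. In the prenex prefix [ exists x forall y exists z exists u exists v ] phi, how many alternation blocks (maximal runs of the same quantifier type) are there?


Quantifier-type sequence: E A E E E  (A=forall, E=exists)
Group into maximal same-type runs:
  Ex1 | Ax1 | Ex3
Number of blocks = 3

3


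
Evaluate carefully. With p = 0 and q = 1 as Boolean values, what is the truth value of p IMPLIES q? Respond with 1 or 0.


p = 0, q = 1
Operation: p IMPLIES q
Evaluate: 0 IMPLIES 1 = 1

1


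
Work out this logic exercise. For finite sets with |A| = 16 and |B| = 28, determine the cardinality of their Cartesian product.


The Cartesian product A x B contains all ordered pairs (a, b).
|A x B| = |A| * |B| = 16 * 28 = 448

448


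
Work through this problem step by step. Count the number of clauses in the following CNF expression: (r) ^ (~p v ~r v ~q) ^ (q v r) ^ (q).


A CNF formula is a conjunction of clauses.
Clauses are separated by ^.
Counting the conjuncts: 4 clauses.

4


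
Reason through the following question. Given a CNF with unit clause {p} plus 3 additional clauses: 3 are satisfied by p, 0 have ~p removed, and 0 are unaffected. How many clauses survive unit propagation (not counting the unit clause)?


Satisfied (removed): 3
Shortened (remain): 0
Unchanged (remain): 0
Remaining = 0 + 0 = 0

0


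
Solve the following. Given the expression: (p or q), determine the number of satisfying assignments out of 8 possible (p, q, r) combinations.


Check all 8 assignments:
p=0, q=0, r=0: 0
p=0, q=0, r=1: 0
p=0, q=1, r=0: 1
p=0, q=1, r=1: 1
p=1, q=0, r=0: 1
p=1, q=0, r=1: 1
p=1, q=1, r=0: 1
p=1, q=1, r=1: 1
Count of True = 6

6


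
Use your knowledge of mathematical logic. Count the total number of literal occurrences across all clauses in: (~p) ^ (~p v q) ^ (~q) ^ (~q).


Counting literals in each clause:
Clause 1: 1 literal(s)
Clause 2: 2 literal(s)
Clause 3: 1 literal(s)
Clause 4: 1 literal(s)
Total = 5

5


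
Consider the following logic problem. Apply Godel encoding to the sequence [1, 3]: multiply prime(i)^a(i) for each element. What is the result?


Encode each element as an exponent of the corresponding prime:
  2^1 = 2
  3^3 = 27
Product = 2 * 27 = 54

54


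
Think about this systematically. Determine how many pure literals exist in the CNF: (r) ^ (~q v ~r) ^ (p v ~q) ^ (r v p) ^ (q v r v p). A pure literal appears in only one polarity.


Check each variable for pure literal status:
p: pure positive
q: mixed (not pure)
r: mixed (not pure)
Pure literal count = 1

1


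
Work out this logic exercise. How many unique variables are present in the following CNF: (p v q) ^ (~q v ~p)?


Identify each variable that appears in the formula.
Variables found: p, q
Count = 2

2


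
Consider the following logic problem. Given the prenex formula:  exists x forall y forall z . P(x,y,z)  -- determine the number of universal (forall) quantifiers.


Quantifier prefix: exists x forall y forall z
Mark each quantifier type:
  E U U
Universal count = 2, Existential count = 1
Asked for universal (forall) quantifiers: 2

2


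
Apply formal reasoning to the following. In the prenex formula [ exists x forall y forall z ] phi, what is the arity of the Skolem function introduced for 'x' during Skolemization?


Quantifier prefix: exists x forall y forall z
'x' is existentially quantified at position 1.
No universal quantifiers precede it.
Skolem function arity = 0 (a Skolem constant)

0


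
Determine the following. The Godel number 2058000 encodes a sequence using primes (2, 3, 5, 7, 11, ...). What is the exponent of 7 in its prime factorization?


Factorize 2058000 by dividing by 7 repeatedly.
Division steps: 7 divides 2058000 exactly 3 time(s).
Exponent of 7 = 3

3


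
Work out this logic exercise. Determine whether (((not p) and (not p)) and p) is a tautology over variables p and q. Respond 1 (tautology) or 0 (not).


Check all 4 assignments:
p=0, q=0: 0
p=0, q=1: 0
p=1, q=0: 0
p=1, q=1: 0
Satisfying count = 0/4.
Tautology iff count = 4: no.

0


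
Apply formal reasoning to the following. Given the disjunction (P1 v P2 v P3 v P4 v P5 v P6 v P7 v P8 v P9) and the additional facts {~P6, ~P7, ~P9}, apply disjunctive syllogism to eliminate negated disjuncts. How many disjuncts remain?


Original disjuncts (9): P1, P2, P3, P4, P5, P6, P7, P8, P9
Negated (eliminate): ~P6, ~P7, ~P9
Remaining disjuncts: P1, P2, P3, P4, P5, P8
Count = 9 - 3 = 6

6


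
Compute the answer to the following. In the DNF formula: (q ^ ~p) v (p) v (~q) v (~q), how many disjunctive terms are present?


A DNF formula is a disjunction of terms (conjunctions).
Terms are separated by v.
Counting the disjuncts: 4 terms.

4


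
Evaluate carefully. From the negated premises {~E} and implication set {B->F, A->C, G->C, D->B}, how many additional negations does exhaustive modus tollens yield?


Initial negated facts: {~E}
Apply modus tollens to closure:
  (no implication fires)
Final negated: {~E}
New negations: {(none)}
Count = 0

0


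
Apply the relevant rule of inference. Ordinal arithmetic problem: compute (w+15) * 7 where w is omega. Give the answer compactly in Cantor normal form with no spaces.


Compute (w+15) * 7.
Ordinal * is associative and left-distributive over +, but NOT commutative; for finite n>1, n*w = w but w*n stays w*n.
(w+15) * 7 = (w+15) repeated 7 times. Each intermediate +15 is absorbed by the following w; only the last survives: w*7+15.
Result = w*7+15

w*7+15


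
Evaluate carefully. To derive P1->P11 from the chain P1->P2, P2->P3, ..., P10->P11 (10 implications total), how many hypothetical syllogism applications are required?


With 10 implications in a chain connecting 11 propositions:
P1->P2, P2->P3, ..., P10->P11
Steps needed = (number of implications) - 1 = 10 - 1 = 9

9


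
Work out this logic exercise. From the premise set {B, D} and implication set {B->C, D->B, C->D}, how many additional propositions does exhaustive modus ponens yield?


Initial facts: {B, D}
Apply modus ponens to closure:
  B and B->C  =>  C
Final known: {B, C, D}
New propositions: {C}
Count = 1

1


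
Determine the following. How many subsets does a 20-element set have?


The power set of a set with n elements has 2^n elements.
|P(S)| = 2^20 = 1048576

1048576


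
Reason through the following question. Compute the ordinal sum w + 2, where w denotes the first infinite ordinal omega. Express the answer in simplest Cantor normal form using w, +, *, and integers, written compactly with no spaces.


Compute w + 2.
Ordinal + is associative but NOT commutative; for finite n>0, n + w = w but w + n stays w+n.
w + 2 is already in normal form (a successor ordinal beyond w).
Result = w+2

w+2


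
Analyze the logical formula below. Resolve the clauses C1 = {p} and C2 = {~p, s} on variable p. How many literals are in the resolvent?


Remove p from C1 and ~p from C2.
C1 remainder: {}
C2 remainder: {s}
Union (resolvent): {s}
Resolvent has 1 literal(s).

1


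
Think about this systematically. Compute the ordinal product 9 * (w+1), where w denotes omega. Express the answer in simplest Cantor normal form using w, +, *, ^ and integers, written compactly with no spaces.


Compute 9 * (w+1).
Ordinal * is associative and left-distributive over +, but NOT commutative; for finite n>1, n*w = w but w*n stays w*n.
By left-distributivity: 9 * (w+1) = 9*w + 9*1 = w + 9 = w+9.
Result = w+9

w+9


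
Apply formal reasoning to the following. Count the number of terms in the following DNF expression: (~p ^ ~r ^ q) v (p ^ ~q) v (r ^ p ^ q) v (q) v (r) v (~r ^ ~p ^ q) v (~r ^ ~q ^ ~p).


A DNF formula is a disjunction of terms (conjunctions).
Terms are separated by v.
Counting the disjuncts: 7 terms.

7


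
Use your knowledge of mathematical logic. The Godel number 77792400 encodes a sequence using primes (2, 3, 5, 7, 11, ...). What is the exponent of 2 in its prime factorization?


Factorize 77792400 by dividing by 2 repeatedly.
Division steps: 2 divides 77792400 exactly 4 time(s).
Exponent of 2 = 4

4


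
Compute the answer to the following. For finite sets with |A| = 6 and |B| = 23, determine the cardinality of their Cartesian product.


The Cartesian product A x B contains all ordered pairs (a, b).
|A x B| = |A| * |B| = 6 * 23 = 138

138


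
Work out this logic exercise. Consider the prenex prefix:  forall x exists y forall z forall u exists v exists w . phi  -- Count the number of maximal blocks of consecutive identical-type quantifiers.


Quantifier-type sequence: A E A A E E  (A=forall, E=exists)
Group into maximal same-type runs:
  Ax1 | Ex1 | Ax2 | Ex2
Number of blocks = 4

4


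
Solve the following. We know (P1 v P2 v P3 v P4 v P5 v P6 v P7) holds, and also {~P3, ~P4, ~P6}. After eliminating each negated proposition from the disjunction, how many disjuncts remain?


Original disjuncts (7): P1, P2, P3, P4, P5, P6, P7
Negated (eliminate): ~P3, ~P4, ~P6
Remaining disjuncts: P1, P2, P5, P7
Count = 7 - 3 = 4

4


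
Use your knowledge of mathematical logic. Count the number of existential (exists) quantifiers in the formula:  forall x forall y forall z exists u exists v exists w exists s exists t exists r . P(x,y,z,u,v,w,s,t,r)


Quantifier prefix: forall x forall y forall z exists u exists v exists w exists s exists t exists r
Mark each quantifier type:
  U U U E E E E E E
Universal count = 3, Existential count = 6
Asked for existential (exists) quantifiers: 6

6


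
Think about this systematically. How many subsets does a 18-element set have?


The power set of a set with n elements has 2^n elements.
|P(S)| = 2^18 = 262144

262144


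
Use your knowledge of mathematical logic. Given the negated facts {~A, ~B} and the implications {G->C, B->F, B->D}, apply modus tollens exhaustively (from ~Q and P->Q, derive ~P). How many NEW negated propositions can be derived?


Initial negated facts: {~A, ~B}
Apply modus tollens to closure:
  (no implication fires)
Final negated: {~A, ~B}
New negations: {(none)}
Count = 0

0


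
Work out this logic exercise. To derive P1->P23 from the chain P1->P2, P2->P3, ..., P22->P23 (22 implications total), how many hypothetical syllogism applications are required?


With 22 implications in a chain connecting 23 propositions:
P1->P2, P2->P3, ..., P22->P23
Steps needed = (number of implications) - 1 = 22 - 1 = 21

21


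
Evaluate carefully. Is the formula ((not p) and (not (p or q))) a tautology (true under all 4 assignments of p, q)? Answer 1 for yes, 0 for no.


Check all 4 assignments:
p=0, q=0: 1
p=0, q=1: 0
p=1, q=0: 0
p=1, q=1: 0
Satisfying count = 1/4.
Tautology iff count = 4: no.

0


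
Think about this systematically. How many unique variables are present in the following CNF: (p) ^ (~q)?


Identify each variable that appears in the formula.
Variables found: p, q
Count = 2

2


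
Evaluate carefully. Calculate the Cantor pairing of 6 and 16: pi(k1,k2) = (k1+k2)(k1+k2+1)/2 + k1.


k1 + k2 = 22
(k1+k2)(k1+k2+1)/2 = 22 * 23 / 2 = 253
pi = 253 + 6 = 259

259


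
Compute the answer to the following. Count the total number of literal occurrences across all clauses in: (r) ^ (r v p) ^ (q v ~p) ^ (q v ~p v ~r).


Counting literals in each clause:
Clause 1: 1 literal(s)
Clause 2: 2 literal(s)
Clause 3: 2 literal(s)
Clause 4: 3 literal(s)
Total = 8

8


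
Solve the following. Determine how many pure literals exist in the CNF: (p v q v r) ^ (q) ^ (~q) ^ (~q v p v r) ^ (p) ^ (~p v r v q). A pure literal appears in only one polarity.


Check each variable for pure literal status:
p: mixed (not pure)
q: mixed (not pure)
r: pure positive
Pure literal count = 1

1


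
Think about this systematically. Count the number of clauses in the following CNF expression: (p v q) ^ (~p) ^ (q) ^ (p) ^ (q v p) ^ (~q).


A CNF formula is a conjunction of clauses.
Clauses are separated by ^.
Counting the conjuncts: 6 clauses.

6


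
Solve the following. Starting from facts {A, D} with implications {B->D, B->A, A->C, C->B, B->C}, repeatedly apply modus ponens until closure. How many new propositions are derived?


Initial facts: {A, D}
Apply modus ponens to closure:
  A and A->C  =>  C
  C and C->B  =>  B
Final known: {A, B, C, D}
New propositions: {B, C}
Count = 2

2


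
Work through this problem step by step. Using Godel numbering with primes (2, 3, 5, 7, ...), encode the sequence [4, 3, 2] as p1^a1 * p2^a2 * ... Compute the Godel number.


Encode each element as an exponent of the corresponding prime:
  2^4 = 16
  3^3 = 27
  5^2 = 25
Product = 16 * 27 * 25 = 10800

10800


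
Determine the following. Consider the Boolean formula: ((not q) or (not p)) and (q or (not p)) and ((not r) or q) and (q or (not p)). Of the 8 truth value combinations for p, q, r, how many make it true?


Evaluate all 8 assignments for p, q, r:
p=0, q=0, r=0: 1
p=0, q=0, r=1: 0
p=0, q=1, r=0: 1
p=0, q=1, r=1: 1
p=1, q=0, r=0: 0
p=1, q=0, r=1: 0
p=1, q=1, r=0: 0
p=1, q=1, r=1: 0
Satisfying count = 3

3


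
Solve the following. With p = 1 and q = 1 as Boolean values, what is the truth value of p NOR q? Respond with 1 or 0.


p = 1, q = 1
Operation: p NOR q
Evaluate: 1 NOR 1 = 0

0


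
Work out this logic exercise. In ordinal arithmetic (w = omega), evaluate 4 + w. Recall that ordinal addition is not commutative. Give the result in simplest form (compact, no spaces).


Compute 4 + w.
Ordinal + is associative but NOT commutative; for finite n>0, n + w = w but w + n stays w+n.
Any finite left addend is absorbed by w on the right: 4 + w = w.
Result = w

w


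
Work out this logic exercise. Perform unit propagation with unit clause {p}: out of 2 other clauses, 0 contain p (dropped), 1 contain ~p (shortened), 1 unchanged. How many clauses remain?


Satisfied (removed): 0
Shortened (remain): 1
Unchanged (remain): 1
Remaining = 1 + 1 = 2

2


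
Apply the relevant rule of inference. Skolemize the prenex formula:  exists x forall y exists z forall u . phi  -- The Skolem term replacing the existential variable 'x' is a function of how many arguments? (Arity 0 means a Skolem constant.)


Quantifier prefix: exists x forall y exists z forall u
'x' is existentially quantified at position 1.
No universal quantifiers precede it.
Skolem function arity = 0 (a Skolem constant)

0


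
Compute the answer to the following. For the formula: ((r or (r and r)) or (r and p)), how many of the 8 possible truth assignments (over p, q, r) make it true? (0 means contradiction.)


Check all 8 assignments:
p=0, q=0, r=0: 0
p=0, q=0, r=1: 1
p=0, q=1, r=0: 0
p=0, q=1, r=1: 1
p=1, q=0, r=0: 0
p=1, q=0, r=1: 1
p=1, q=1, r=0: 0
p=1, q=1, r=1: 1
Count of True = 4

4


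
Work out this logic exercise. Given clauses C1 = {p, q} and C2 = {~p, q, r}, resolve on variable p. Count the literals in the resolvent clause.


Remove p from C1 and ~p from C2.
C1 remainder: {q}
C2 remainder: {q, r}
Union (resolvent): {q, r}
Resolvent has 2 literal(s).

2


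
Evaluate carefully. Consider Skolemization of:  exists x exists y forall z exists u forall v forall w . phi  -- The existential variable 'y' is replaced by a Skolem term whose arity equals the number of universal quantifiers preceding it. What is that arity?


Quantifier prefix: exists x exists y forall z exists u forall v forall w
'y' is existentially quantified at position 2.
No universal quantifiers precede it.
Skolem function arity = 0 (a Skolem constant)

0


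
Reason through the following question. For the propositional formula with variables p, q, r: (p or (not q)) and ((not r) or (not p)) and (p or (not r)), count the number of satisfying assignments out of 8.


Evaluate all 8 assignments for p, q, r:
p=0, q=0, r=0: 1
p=0, q=0, r=1: 0
p=0, q=1, r=0: 0
p=0, q=1, r=1: 0
p=1, q=0, r=0: 1
p=1, q=0, r=1: 0
p=1, q=1, r=0: 1
p=1, q=1, r=1: 0
Satisfying count = 3

3


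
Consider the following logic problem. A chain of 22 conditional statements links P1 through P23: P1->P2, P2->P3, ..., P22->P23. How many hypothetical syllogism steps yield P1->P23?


With 22 implications in a chain connecting 23 propositions:
P1->P2, P2->P3, ..., P22->P23
Steps needed = (number of implications) - 1 = 22 - 1 = 21

21


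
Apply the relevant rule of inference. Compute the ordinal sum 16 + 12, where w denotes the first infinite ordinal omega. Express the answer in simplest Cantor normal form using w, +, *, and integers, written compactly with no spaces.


Compute 16 + 12.
Ordinal + is associative but NOT commutative; for finite n>0, n + w = w but w + n stays w+n.
Both operands finite; ordinal + agrees with natural +: 16 + 12 = 28.
Result = 28

28


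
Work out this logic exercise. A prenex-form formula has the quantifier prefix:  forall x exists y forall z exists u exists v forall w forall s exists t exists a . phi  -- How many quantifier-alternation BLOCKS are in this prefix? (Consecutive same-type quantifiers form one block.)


Quantifier-type sequence: A E A E E A A E E  (A=forall, E=exists)
Group into maximal same-type runs:
  Ax1 | Ex1 | Ax1 | Ex2 | Ax2 | Ex2
Number of blocks = 6

6


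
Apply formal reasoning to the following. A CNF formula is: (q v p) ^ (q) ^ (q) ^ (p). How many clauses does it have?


A CNF formula is a conjunction of clauses.
Clauses are separated by ^.
Counting the conjuncts: 4 clauses.

4


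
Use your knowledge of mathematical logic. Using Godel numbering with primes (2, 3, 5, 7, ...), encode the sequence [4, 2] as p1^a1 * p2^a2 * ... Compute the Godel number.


Encode each element as an exponent of the corresponding prime:
  2^4 = 16
  3^2 = 9
Product = 16 * 9 = 144

144


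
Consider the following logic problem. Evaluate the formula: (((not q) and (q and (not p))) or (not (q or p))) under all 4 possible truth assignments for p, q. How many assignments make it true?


Check all 4 assignments:
p=0, q=0: 1
p=0, q=1: 0
p=1, q=0: 0
p=1, q=1: 0
Count of True = 1

1


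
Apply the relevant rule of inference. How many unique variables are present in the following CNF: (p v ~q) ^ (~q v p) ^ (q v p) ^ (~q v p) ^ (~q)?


Identify each variable that appears in the formula.
Variables found: p, q
Count = 2

2


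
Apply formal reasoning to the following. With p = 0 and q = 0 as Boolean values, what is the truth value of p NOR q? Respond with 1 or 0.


p = 0, q = 0
Operation: p NOR q
Evaluate: 0 NOR 0 = 1

1


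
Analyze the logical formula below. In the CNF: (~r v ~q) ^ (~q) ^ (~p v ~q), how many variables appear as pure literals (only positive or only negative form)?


Check each variable for pure literal status:
p: pure negative
q: pure negative
r: pure negative
Pure literal count = 3

3


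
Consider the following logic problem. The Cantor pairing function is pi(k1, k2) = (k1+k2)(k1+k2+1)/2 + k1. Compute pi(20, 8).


k1 + k2 = 28
(k1+k2)(k1+k2+1)/2 = 28 * 29 / 2 = 406
pi = 406 + 20 = 426

426


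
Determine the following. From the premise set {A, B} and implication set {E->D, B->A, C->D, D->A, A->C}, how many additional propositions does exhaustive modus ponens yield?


Initial facts: {A, B}
Apply modus ponens to closure:
  A and A->C  =>  C
  C and C->D  =>  D
Final known: {A, B, C, D}
New propositions: {C, D}
Count = 2

2


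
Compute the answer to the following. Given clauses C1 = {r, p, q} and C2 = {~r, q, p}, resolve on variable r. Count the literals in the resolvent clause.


Remove r from C1 and ~r from C2.
C1 remainder: {p, q}
C2 remainder: {q, p}
Union (resolvent): {p, q}
Resolvent has 2 literal(s).

2


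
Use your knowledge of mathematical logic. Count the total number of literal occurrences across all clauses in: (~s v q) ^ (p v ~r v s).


Counting literals in each clause:
Clause 1: 2 literal(s)
Clause 2: 3 literal(s)
Total = 5

5


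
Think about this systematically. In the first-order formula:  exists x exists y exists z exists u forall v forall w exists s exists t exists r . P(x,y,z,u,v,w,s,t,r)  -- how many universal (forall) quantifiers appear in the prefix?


Quantifier prefix: exists x exists y exists z exists u forall v forall w exists s exists t exists r
Mark each quantifier type:
  E E E E U U E E E
Universal count = 2, Existential count = 7
Asked for universal (forall) quantifiers: 2

2


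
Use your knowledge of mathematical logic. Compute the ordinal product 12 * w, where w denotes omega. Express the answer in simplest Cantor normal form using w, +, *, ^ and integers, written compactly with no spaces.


Compute 12 * w.
Ordinal * is associative and left-distributive over +, but NOT commutative; for finite n>1, n*w = w but w*n stays w*n.
For finite n>0, n * w = sup{n*k : k<w} = w. So 12 * w = w.
Result = w

w


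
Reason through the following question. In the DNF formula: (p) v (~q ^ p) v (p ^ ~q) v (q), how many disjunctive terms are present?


A DNF formula is a disjunction of terms (conjunctions).
Terms are separated by v.
Counting the disjuncts: 4 terms.

4


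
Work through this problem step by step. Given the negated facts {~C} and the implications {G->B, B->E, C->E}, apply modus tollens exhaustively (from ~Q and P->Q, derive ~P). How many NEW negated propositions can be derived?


Initial negated facts: {~C}
Apply modus tollens to closure:
  (no implication fires)
Final negated: {~C}
New negations: {(none)}
Count = 0

0


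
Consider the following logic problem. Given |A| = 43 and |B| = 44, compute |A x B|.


The Cartesian product A x B contains all ordered pairs (a, b).
|A x B| = |A| * |B| = 43 * 44 = 1892

1892


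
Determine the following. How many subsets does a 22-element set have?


The power set of a set with n elements has 2^n elements.
|P(S)| = 2^22 = 4194304

4194304


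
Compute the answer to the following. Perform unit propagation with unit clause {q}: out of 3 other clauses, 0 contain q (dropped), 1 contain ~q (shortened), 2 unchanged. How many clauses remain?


Satisfied (removed): 0
Shortened (remain): 1
Unchanged (remain): 2
Remaining = 1 + 2 = 3

3


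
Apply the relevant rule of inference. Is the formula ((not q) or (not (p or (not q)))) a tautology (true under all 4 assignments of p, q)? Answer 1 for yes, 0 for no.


Check all 4 assignments:
p=0, q=0: 1
p=0, q=1: 1
p=1, q=0: 1
p=1, q=1: 0
Satisfying count = 3/4.
Tautology iff count = 4: no.

0


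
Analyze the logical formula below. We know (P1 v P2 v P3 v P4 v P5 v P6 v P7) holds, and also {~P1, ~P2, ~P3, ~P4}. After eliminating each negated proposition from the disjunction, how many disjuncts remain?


Original disjuncts (7): P1, P2, P3, P4, P5, P6, P7
Negated (eliminate): ~P1, ~P2, ~P3, ~P4
Remaining disjuncts: P5, P6, P7
Count = 7 - 4 = 3

3


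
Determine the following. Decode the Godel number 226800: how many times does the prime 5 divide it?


Factorize 226800 by dividing by 5 repeatedly.
Division steps: 5 divides 226800 exactly 2 time(s).
Exponent of 5 = 2

2


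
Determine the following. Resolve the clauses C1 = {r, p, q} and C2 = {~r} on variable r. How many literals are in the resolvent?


Remove r from C1 and ~r from C2.
C1 remainder: {p, q}
C2 remainder: {}
Union (resolvent): {p, q}
Resolvent has 2 literal(s).

2


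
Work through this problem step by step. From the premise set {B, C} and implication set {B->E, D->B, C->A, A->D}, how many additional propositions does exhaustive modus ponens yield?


Initial facts: {B, C}
Apply modus ponens to closure:
  B and B->E  =>  E
  C and C->A  =>  A
  A and A->D  =>  D
Final known: {A, B, C, D, E}
New propositions: {A, D, E}
Count = 3

3


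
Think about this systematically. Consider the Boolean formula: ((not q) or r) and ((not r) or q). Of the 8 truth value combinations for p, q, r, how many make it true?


Evaluate all 8 assignments for p, q, r:
p=0, q=0, r=0: 1
p=0, q=0, r=1: 0
p=0, q=1, r=0: 0
p=0, q=1, r=1: 1
p=1, q=0, r=0: 1
p=1, q=0, r=1: 0
p=1, q=1, r=0: 0
p=1, q=1, r=1: 1
Satisfying count = 4

4


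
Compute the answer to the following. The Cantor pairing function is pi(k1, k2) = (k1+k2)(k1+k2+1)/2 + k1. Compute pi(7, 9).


k1 + k2 = 16
(k1+k2)(k1+k2+1)/2 = 16 * 17 / 2 = 136
pi = 136 + 7 = 143

143


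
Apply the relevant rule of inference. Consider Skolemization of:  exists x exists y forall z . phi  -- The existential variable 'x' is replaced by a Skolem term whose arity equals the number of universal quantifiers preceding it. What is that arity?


Quantifier prefix: exists x exists y forall z
'x' is existentially quantified at position 1.
No universal quantifiers precede it.
Skolem function arity = 0 (a Skolem constant)

0


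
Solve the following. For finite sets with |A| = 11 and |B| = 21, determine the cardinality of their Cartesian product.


The Cartesian product A x B contains all ordered pairs (a, b).
|A x B| = |A| * |B| = 11 * 21 = 231

231


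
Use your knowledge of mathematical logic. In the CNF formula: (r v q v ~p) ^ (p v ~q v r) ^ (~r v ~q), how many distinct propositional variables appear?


Identify each variable that appears in the formula.
Variables found: p, q, r
Count = 3

3


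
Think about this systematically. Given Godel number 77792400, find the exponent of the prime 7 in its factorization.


Factorize 77792400 by dividing by 7 repeatedly.
Division steps: 7 divides 77792400 exactly 4 time(s).
Exponent of 7 = 4

4


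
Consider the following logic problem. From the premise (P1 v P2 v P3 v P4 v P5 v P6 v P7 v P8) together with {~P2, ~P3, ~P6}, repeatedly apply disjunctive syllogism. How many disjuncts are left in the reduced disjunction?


Original disjuncts (8): P1, P2, P3, P4, P5, P6, P7, P8
Negated (eliminate): ~P2, ~P3, ~P6
Remaining disjuncts: P1, P4, P5, P7, P8
Count = 8 - 3 = 5

5


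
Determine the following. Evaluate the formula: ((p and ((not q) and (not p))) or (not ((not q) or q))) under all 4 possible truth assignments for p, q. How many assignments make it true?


Check all 4 assignments:
p=0, q=0: 0
p=0, q=1: 0
p=1, q=0: 0
p=1, q=1: 0
Count of True = 0

0


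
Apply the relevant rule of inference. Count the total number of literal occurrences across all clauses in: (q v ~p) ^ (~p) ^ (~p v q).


Counting literals in each clause:
Clause 1: 2 literal(s)
Clause 2: 1 literal(s)
Clause 3: 2 literal(s)
Total = 5

5


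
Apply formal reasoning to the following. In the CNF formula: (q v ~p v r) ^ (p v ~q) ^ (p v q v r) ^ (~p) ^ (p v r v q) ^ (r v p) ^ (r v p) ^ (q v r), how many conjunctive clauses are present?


A CNF formula is a conjunction of clauses.
Clauses are separated by ^.
Counting the conjuncts: 8 clauses.

8


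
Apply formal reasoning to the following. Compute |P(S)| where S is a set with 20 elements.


The power set of a set with n elements has 2^n elements.
|P(S)| = 2^20 = 1048576

1048576


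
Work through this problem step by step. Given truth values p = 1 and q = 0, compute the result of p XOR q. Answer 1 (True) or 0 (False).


p = 1, q = 0
Operation: p XOR q
Evaluate: 1 XOR 0 = 1

1


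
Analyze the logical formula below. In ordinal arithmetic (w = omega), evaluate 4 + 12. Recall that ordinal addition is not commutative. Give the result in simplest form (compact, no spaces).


Compute 4 + 12.
Ordinal + is associative but NOT commutative; for finite n>0, n + w = w but w + n stays w+n.
Both operands finite; ordinal + agrees with natural +: 4 + 12 = 16.
Result = 16

16


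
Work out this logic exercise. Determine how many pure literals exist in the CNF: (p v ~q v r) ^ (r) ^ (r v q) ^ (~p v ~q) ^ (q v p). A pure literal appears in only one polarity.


Check each variable for pure literal status:
p: mixed (not pure)
q: mixed (not pure)
r: pure positive
Pure literal count = 1

1


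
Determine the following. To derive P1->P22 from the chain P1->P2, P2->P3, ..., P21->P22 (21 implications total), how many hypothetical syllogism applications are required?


With 21 implications in a chain connecting 22 propositions:
P1->P2, P2->P3, ..., P21->P22
Steps needed = (number of implications) - 1 = 21 - 1 = 20

20


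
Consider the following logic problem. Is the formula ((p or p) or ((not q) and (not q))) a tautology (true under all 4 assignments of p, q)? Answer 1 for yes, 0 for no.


Check all 4 assignments:
p=0, q=0: 1
p=0, q=1: 0
p=1, q=0: 1
p=1, q=1: 1
Satisfying count = 3/4.
Tautology iff count = 4: no.

0


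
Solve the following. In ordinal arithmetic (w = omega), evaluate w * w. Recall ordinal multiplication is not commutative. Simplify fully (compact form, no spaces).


Compute w * w.
Ordinal * is associative and left-distributive over +, but NOT commutative; for finite n>1, n*w = w but w*n stays w*n.
w * w = w^2 by definition.
Result = w^2

w^2


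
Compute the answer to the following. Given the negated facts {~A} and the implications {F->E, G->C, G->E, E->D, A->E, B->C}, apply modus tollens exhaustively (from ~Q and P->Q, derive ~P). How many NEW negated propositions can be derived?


Initial negated facts: {~A}
Apply modus tollens to closure:
  (no implication fires)
Final negated: {~A}
New negations: {(none)}
Count = 0

0


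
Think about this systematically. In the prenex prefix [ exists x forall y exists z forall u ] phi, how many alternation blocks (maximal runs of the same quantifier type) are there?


Quantifier-type sequence: E A E A  (A=forall, E=exists)
Group into maximal same-type runs:
  Ex1 | Ax1 | Ex1 | Ax1
Number of blocks = 4

4


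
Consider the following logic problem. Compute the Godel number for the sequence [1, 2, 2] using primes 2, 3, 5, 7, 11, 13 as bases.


Encode each element as an exponent of the corresponding prime:
  2^1 = 2
  3^2 = 9
  5^2 = 25
Product = 2 * 9 * 25 = 450

450


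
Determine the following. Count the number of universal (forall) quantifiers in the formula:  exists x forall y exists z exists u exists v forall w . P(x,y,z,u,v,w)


Quantifier prefix: exists x forall y exists z exists u exists v forall w
Mark each quantifier type:
  E U E E E U
Universal count = 2, Existential count = 4
Asked for universal (forall) quantifiers: 2

2


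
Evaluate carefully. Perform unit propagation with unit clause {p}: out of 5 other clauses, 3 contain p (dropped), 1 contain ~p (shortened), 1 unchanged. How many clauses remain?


Satisfied (removed): 3
Shortened (remain): 1
Unchanged (remain): 1
Remaining = 1 + 1 = 2

2


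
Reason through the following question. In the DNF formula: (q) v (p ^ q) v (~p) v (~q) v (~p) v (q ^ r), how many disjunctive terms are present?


A DNF formula is a disjunction of terms (conjunctions).
Terms are separated by v.
Counting the disjuncts: 6 terms.

6


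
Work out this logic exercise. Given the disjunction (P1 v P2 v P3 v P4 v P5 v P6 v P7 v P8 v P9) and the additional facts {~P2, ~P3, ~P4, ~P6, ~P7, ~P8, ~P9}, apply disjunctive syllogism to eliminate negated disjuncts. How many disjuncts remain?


Original disjuncts (9): P1, P2, P3, P4, P5, P6, P7, P8, P9
Negated (eliminate): ~P2, ~P3, ~P4, ~P6, ~P7, ~P8, ~P9
Remaining disjuncts: P1, P5
Count = 9 - 7 = 2

2


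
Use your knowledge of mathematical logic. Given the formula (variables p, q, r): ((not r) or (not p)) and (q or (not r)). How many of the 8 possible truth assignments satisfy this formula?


Evaluate all 8 assignments for p, q, r:
p=0, q=0, r=0: 1
p=0, q=0, r=1: 0
p=0, q=1, r=0: 1
p=0, q=1, r=1: 1
p=1, q=0, r=0: 1
p=1, q=0, r=1: 0
p=1, q=1, r=0: 1
p=1, q=1, r=1: 0
Satisfying count = 5

5


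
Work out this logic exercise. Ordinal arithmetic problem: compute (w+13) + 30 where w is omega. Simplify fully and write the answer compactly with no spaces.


Compute (w+13) + 30.
Ordinal + is associative but NOT commutative; for finite n>0, n + w = w but w + n stays w+n.
By associativity: (w+13) + 30 = w + (13+30) = w+43.
Result = w+43

w+43


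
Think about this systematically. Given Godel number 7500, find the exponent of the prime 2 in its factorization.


Factorize 7500 by dividing by 2 repeatedly.
Division steps: 2 divides 7500 exactly 2 time(s).
Exponent of 2 = 2

2


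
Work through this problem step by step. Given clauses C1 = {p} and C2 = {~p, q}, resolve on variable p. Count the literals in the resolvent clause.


Remove p from C1 and ~p from C2.
C1 remainder: {}
C2 remainder: {q}
Union (resolvent): {q}
Resolvent has 1 literal(s).

1


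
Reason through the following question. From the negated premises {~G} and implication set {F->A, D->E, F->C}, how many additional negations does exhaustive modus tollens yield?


Initial negated facts: {~G}
Apply modus tollens to closure:
  (no implication fires)
Final negated: {~G}
New negations: {(none)}
Count = 0

0


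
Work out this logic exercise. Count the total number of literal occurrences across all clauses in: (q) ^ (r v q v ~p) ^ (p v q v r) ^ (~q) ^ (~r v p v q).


Counting literals in each clause:
Clause 1: 1 literal(s)
Clause 2: 3 literal(s)
Clause 3: 3 literal(s)
Clause 4: 1 literal(s)
Clause 5: 3 literal(s)
Total = 11

11


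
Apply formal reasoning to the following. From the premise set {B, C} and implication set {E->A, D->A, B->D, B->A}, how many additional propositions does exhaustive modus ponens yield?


Initial facts: {B, C}
Apply modus ponens to closure:
  B and B->D  =>  D
  B and B->A  =>  A
Final known: {A, B, C, D}
New propositions: {A, D}
Count = 2

2


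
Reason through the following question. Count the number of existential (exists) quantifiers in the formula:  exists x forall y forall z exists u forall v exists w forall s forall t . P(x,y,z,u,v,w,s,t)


Quantifier prefix: exists x forall y forall z exists u forall v exists w forall s forall t
Mark each quantifier type:
  E U U E U E U U
Universal count = 5, Existential count = 3
Asked for existential (exists) quantifiers: 3

3


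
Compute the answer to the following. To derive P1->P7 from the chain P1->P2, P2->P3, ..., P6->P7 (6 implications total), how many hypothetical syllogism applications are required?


With 6 implications in a chain connecting 7 propositions:
P1->P2, P2->P3, ..., P6->P7
Steps needed = (number of implications) - 1 = 6 - 1 = 5

5
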